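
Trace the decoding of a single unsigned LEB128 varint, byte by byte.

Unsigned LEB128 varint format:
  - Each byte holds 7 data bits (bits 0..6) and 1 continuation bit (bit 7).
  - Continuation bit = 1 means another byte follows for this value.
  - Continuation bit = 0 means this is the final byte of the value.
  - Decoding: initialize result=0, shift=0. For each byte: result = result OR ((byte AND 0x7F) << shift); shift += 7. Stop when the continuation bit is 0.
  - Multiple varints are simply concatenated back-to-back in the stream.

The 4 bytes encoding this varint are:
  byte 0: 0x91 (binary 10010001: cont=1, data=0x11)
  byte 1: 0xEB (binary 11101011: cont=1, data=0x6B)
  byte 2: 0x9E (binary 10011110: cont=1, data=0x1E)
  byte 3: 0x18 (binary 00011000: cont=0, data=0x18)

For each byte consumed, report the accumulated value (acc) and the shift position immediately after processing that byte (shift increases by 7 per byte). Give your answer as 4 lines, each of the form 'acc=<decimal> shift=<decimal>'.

Answer: acc=17 shift=7
acc=13713 shift=14
acc=505233 shift=21
acc=50836881 shift=28

Derivation:
byte 0=0x91: payload=0x11=17, contrib = 17<<0 = 17; acc -> 17, shift -> 7
byte 1=0xEB: payload=0x6B=107, contrib = 107<<7 = 13696; acc -> 13713, shift -> 14
byte 2=0x9E: payload=0x1E=30, contrib = 30<<14 = 491520; acc -> 505233, shift -> 21
byte 3=0x18: payload=0x18=24, contrib = 24<<21 = 50331648; acc -> 50836881, shift -> 28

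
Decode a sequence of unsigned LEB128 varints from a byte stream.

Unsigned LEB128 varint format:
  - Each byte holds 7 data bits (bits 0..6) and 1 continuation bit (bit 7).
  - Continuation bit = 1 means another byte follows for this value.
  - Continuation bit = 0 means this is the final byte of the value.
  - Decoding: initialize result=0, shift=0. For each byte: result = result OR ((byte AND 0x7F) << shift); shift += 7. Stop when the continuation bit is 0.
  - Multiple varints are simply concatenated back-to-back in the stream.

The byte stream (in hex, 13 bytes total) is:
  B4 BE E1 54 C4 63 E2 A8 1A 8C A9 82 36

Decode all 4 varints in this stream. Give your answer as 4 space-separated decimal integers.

Answer: 177758004 12740 431202 113284236

Derivation:
  byte[0]=0xB4 cont=1 payload=0x34=52: acc |= 52<<0 -> acc=52 shift=7
  byte[1]=0xBE cont=1 payload=0x3E=62: acc |= 62<<7 -> acc=7988 shift=14
  byte[2]=0xE1 cont=1 payload=0x61=97: acc |= 97<<14 -> acc=1597236 shift=21
  byte[3]=0x54 cont=0 payload=0x54=84: acc |= 84<<21 -> acc=177758004 shift=28 [end]
Varint 1: bytes[0:4] = B4 BE E1 54 -> value 177758004 (4 byte(s))
  byte[4]=0xC4 cont=1 payload=0x44=68: acc |= 68<<0 -> acc=68 shift=7
  byte[5]=0x63 cont=0 payload=0x63=99: acc |= 99<<7 -> acc=12740 shift=14 [end]
Varint 2: bytes[4:6] = C4 63 -> value 12740 (2 byte(s))
  byte[6]=0xE2 cont=1 payload=0x62=98: acc |= 98<<0 -> acc=98 shift=7
  byte[7]=0xA8 cont=1 payload=0x28=40: acc |= 40<<7 -> acc=5218 shift=14
  byte[8]=0x1A cont=0 payload=0x1A=26: acc |= 26<<14 -> acc=431202 shift=21 [end]
Varint 3: bytes[6:9] = E2 A8 1A -> value 431202 (3 byte(s))
  byte[9]=0x8C cont=1 payload=0x0C=12: acc |= 12<<0 -> acc=12 shift=7
  byte[10]=0xA9 cont=1 payload=0x29=41: acc |= 41<<7 -> acc=5260 shift=14
  byte[11]=0x82 cont=1 payload=0x02=2: acc |= 2<<14 -> acc=38028 shift=21
  byte[12]=0x36 cont=0 payload=0x36=54: acc |= 54<<21 -> acc=113284236 shift=28 [end]
Varint 4: bytes[9:13] = 8C A9 82 36 -> value 113284236 (4 byte(s))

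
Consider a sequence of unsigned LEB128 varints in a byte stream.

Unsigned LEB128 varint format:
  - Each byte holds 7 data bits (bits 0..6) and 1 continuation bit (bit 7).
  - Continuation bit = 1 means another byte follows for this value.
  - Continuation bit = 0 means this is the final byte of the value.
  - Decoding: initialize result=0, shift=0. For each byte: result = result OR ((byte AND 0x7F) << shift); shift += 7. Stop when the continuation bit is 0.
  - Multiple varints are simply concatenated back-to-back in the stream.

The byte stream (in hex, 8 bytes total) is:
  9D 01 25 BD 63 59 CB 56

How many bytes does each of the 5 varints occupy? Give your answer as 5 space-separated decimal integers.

Answer: 2 1 2 1 2

Derivation:
  byte[0]=0x9D cont=1 payload=0x1D=29: acc |= 29<<0 -> acc=29 shift=7
  byte[1]=0x01 cont=0 payload=0x01=1: acc |= 1<<7 -> acc=157 shift=14 [end]
Varint 1: bytes[0:2] = 9D 01 -> value 157 (2 byte(s))
  byte[2]=0x25 cont=0 payload=0x25=37: acc |= 37<<0 -> acc=37 shift=7 [end]
Varint 2: bytes[2:3] = 25 -> value 37 (1 byte(s))
  byte[3]=0xBD cont=1 payload=0x3D=61: acc |= 61<<0 -> acc=61 shift=7
  byte[4]=0x63 cont=0 payload=0x63=99: acc |= 99<<7 -> acc=12733 shift=14 [end]
Varint 3: bytes[3:5] = BD 63 -> value 12733 (2 byte(s))
  byte[5]=0x59 cont=0 payload=0x59=89: acc |= 89<<0 -> acc=89 shift=7 [end]
Varint 4: bytes[5:6] = 59 -> value 89 (1 byte(s))
  byte[6]=0xCB cont=1 payload=0x4B=75: acc |= 75<<0 -> acc=75 shift=7
  byte[7]=0x56 cont=0 payload=0x56=86: acc |= 86<<7 -> acc=11083 shift=14 [end]
Varint 5: bytes[6:8] = CB 56 -> value 11083 (2 byte(s))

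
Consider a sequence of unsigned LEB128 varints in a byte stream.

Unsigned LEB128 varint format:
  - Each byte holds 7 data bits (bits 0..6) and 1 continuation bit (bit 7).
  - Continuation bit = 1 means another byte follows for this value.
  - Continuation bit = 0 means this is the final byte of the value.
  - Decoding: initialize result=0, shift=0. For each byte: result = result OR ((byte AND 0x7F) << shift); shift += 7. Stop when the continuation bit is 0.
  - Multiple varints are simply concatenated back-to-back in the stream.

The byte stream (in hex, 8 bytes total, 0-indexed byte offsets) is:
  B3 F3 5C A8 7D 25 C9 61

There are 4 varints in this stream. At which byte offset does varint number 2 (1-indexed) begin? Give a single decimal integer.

  byte[0]=0xB3 cont=1 payload=0x33=51: acc |= 51<<0 -> acc=51 shift=7
  byte[1]=0xF3 cont=1 payload=0x73=115: acc |= 115<<7 -> acc=14771 shift=14
  byte[2]=0x5C cont=0 payload=0x5C=92: acc |= 92<<14 -> acc=1522099 shift=21 [end]
Varint 1: bytes[0:3] = B3 F3 5C -> value 1522099 (3 byte(s))
  byte[3]=0xA8 cont=1 payload=0x28=40: acc |= 40<<0 -> acc=40 shift=7
  byte[4]=0x7D cont=0 payload=0x7D=125: acc |= 125<<7 -> acc=16040 shift=14 [end]
Varint 2: bytes[3:5] = A8 7D -> value 16040 (2 byte(s))
  byte[5]=0x25 cont=0 payload=0x25=37: acc |= 37<<0 -> acc=37 shift=7 [end]
Varint 3: bytes[5:6] = 25 -> value 37 (1 byte(s))
  byte[6]=0xC9 cont=1 payload=0x49=73: acc |= 73<<0 -> acc=73 shift=7
  byte[7]=0x61 cont=0 payload=0x61=97: acc |= 97<<7 -> acc=12489 shift=14 [end]
Varint 4: bytes[6:8] = C9 61 -> value 12489 (2 byte(s))

Answer: 3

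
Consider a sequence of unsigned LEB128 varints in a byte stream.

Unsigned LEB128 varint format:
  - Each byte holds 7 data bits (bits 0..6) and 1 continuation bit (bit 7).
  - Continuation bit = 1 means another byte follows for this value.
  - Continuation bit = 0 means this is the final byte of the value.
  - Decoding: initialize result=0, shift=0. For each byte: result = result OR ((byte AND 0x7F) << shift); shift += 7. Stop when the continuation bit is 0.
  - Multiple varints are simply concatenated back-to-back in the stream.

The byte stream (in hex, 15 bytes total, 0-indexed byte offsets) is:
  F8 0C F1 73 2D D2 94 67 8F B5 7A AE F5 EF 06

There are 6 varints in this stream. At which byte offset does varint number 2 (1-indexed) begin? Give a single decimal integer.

Answer: 2

Derivation:
  byte[0]=0xF8 cont=1 payload=0x78=120: acc |= 120<<0 -> acc=120 shift=7
  byte[1]=0x0C cont=0 payload=0x0C=12: acc |= 12<<7 -> acc=1656 shift=14 [end]
Varint 1: bytes[0:2] = F8 0C -> value 1656 (2 byte(s))
  byte[2]=0xF1 cont=1 payload=0x71=113: acc |= 113<<0 -> acc=113 shift=7
  byte[3]=0x73 cont=0 payload=0x73=115: acc |= 115<<7 -> acc=14833 shift=14 [end]
Varint 2: bytes[2:4] = F1 73 -> value 14833 (2 byte(s))
  byte[4]=0x2D cont=0 payload=0x2D=45: acc |= 45<<0 -> acc=45 shift=7 [end]
Varint 3: bytes[4:5] = 2D -> value 45 (1 byte(s))
  byte[5]=0xD2 cont=1 payload=0x52=82: acc |= 82<<0 -> acc=82 shift=7
  byte[6]=0x94 cont=1 payload=0x14=20: acc |= 20<<7 -> acc=2642 shift=14
  byte[7]=0x67 cont=0 payload=0x67=103: acc |= 103<<14 -> acc=1690194 shift=21 [end]
Varint 4: bytes[5:8] = D2 94 67 -> value 1690194 (3 byte(s))
  byte[8]=0x8F cont=1 payload=0x0F=15: acc |= 15<<0 -> acc=15 shift=7
  byte[9]=0xB5 cont=1 payload=0x35=53: acc |= 53<<7 -> acc=6799 shift=14
  byte[10]=0x7A cont=0 payload=0x7A=122: acc |= 122<<14 -> acc=2005647 shift=21 [end]
Varint 5: bytes[8:11] = 8F B5 7A -> value 2005647 (3 byte(s))
  byte[11]=0xAE cont=1 payload=0x2E=46: acc |= 46<<0 -> acc=46 shift=7
  byte[12]=0xF5 cont=1 payload=0x75=117: acc |= 117<<7 -> acc=15022 shift=14
  byte[13]=0xEF cont=1 payload=0x6F=111: acc |= 111<<14 -> acc=1833646 shift=21
  byte[14]=0x06 cont=0 payload=0x06=6: acc |= 6<<21 -> acc=14416558 shift=28 [end]
Varint 6: bytes[11:15] = AE F5 EF 06 -> value 14416558 (4 byte(s))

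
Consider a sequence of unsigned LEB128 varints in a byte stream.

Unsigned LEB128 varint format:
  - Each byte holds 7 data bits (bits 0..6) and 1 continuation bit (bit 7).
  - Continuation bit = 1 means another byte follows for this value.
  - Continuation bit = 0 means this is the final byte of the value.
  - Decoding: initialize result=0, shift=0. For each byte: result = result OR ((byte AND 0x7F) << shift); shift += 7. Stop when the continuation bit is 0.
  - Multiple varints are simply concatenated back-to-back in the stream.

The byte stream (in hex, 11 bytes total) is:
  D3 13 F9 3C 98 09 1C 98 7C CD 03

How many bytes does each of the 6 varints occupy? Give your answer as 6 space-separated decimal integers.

  byte[0]=0xD3 cont=1 payload=0x53=83: acc |= 83<<0 -> acc=83 shift=7
  byte[1]=0x13 cont=0 payload=0x13=19: acc |= 19<<7 -> acc=2515 shift=14 [end]
Varint 1: bytes[0:2] = D3 13 -> value 2515 (2 byte(s))
  byte[2]=0xF9 cont=1 payload=0x79=121: acc |= 121<<0 -> acc=121 shift=7
  byte[3]=0x3C cont=0 payload=0x3C=60: acc |= 60<<7 -> acc=7801 shift=14 [end]
Varint 2: bytes[2:4] = F9 3C -> value 7801 (2 byte(s))
  byte[4]=0x98 cont=1 payload=0x18=24: acc |= 24<<0 -> acc=24 shift=7
  byte[5]=0x09 cont=0 payload=0x09=9: acc |= 9<<7 -> acc=1176 shift=14 [end]
Varint 3: bytes[4:6] = 98 09 -> value 1176 (2 byte(s))
  byte[6]=0x1C cont=0 payload=0x1C=28: acc |= 28<<0 -> acc=28 shift=7 [end]
Varint 4: bytes[6:7] = 1C -> value 28 (1 byte(s))
  byte[7]=0x98 cont=1 payload=0x18=24: acc |= 24<<0 -> acc=24 shift=7
  byte[8]=0x7C cont=0 payload=0x7C=124: acc |= 124<<7 -> acc=15896 shift=14 [end]
Varint 5: bytes[7:9] = 98 7C -> value 15896 (2 byte(s))
  byte[9]=0xCD cont=1 payload=0x4D=77: acc |= 77<<0 -> acc=77 shift=7
  byte[10]=0x03 cont=0 payload=0x03=3: acc |= 3<<7 -> acc=461 shift=14 [end]
Varint 6: bytes[9:11] = CD 03 -> value 461 (2 byte(s))

Answer: 2 2 2 1 2 2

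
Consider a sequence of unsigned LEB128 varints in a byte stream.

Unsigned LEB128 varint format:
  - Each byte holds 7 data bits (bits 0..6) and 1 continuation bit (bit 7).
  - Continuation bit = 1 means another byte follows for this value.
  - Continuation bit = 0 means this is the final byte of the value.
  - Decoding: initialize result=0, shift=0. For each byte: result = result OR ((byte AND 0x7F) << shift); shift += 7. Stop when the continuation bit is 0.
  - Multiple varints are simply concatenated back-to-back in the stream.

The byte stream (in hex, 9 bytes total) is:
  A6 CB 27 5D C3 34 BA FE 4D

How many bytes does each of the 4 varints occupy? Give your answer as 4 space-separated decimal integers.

  byte[0]=0xA6 cont=1 payload=0x26=38: acc |= 38<<0 -> acc=38 shift=7
  byte[1]=0xCB cont=1 payload=0x4B=75: acc |= 75<<7 -> acc=9638 shift=14
  byte[2]=0x27 cont=0 payload=0x27=39: acc |= 39<<14 -> acc=648614 shift=21 [end]
Varint 1: bytes[0:3] = A6 CB 27 -> value 648614 (3 byte(s))
  byte[3]=0x5D cont=0 payload=0x5D=93: acc |= 93<<0 -> acc=93 shift=7 [end]
Varint 2: bytes[3:4] = 5D -> value 93 (1 byte(s))
  byte[4]=0xC3 cont=1 payload=0x43=67: acc |= 67<<0 -> acc=67 shift=7
  byte[5]=0x34 cont=0 payload=0x34=52: acc |= 52<<7 -> acc=6723 shift=14 [end]
Varint 3: bytes[4:6] = C3 34 -> value 6723 (2 byte(s))
  byte[6]=0xBA cont=1 payload=0x3A=58: acc |= 58<<0 -> acc=58 shift=7
  byte[7]=0xFE cont=1 payload=0x7E=126: acc |= 126<<7 -> acc=16186 shift=14
  byte[8]=0x4D cont=0 payload=0x4D=77: acc |= 77<<14 -> acc=1277754 shift=21 [end]
Varint 4: bytes[6:9] = BA FE 4D -> value 1277754 (3 byte(s))

Answer: 3 1 2 3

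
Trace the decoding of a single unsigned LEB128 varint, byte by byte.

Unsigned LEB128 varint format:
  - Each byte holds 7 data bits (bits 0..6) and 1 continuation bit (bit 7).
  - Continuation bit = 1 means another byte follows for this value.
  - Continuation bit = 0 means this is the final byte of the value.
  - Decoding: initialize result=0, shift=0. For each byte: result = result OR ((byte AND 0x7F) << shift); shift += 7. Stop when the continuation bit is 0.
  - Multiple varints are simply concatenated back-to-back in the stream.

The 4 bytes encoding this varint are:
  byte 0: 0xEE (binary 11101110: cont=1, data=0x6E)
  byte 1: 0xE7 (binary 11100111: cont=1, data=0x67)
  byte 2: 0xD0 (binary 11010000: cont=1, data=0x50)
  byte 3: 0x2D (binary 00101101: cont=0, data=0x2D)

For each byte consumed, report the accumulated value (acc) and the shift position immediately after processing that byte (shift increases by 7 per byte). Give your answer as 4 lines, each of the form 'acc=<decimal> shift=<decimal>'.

Answer: acc=110 shift=7
acc=13294 shift=14
acc=1324014 shift=21
acc=95695854 shift=28

Derivation:
byte 0=0xEE: payload=0x6E=110, contrib = 110<<0 = 110; acc -> 110, shift -> 7
byte 1=0xE7: payload=0x67=103, contrib = 103<<7 = 13184; acc -> 13294, shift -> 14
byte 2=0xD0: payload=0x50=80, contrib = 80<<14 = 1310720; acc -> 1324014, shift -> 21
byte 3=0x2D: payload=0x2D=45, contrib = 45<<21 = 94371840; acc -> 95695854, shift -> 28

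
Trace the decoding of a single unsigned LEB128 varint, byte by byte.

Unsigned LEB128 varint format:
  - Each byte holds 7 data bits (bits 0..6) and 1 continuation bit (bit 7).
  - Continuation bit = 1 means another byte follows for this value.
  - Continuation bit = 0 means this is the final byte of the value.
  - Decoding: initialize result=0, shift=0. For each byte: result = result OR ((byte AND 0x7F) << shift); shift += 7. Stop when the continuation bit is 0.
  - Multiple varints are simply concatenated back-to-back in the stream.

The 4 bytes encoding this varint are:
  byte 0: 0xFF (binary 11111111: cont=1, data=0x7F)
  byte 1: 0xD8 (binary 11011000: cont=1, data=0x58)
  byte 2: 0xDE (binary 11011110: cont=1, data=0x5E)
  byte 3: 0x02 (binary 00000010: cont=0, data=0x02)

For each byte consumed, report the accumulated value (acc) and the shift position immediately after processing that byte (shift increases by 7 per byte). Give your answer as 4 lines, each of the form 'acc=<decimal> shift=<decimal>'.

Answer: acc=127 shift=7
acc=11391 shift=14
acc=1551487 shift=21
acc=5745791 shift=28

Derivation:
byte 0=0xFF: payload=0x7F=127, contrib = 127<<0 = 127; acc -> 127, shift -> 7
byte 1=0xD8: payload=0x58=88, contrib = 88<<7 = 11264; acc -> 11391, shift -> 14
byte 2=0xDE: payload=0x5E=94, contrib = 94<<14 = 1540096; acc -> 1551487, shift -> 21
byte 3=0x02: payload=0x02=2, contrib = 2<<21 = 4194304; acc -> 5745791, shift -> 28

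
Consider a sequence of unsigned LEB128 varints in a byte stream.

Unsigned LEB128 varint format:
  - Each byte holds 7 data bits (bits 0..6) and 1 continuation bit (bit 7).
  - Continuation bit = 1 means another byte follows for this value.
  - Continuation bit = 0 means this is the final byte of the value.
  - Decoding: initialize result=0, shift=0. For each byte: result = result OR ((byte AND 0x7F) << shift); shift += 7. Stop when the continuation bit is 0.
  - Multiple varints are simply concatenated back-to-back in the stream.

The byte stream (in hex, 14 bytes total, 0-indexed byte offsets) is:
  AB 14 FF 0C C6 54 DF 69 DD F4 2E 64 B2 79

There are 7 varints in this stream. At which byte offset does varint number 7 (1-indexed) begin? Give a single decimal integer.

  byte[0]=0xAB cont=1 payload=0x2B=43: acc |= 43<<0 -> acc=43 shift=7
  byte[1]=0x14 cont=0 payload=0x14=20: acc |= 20<<7 -> acc=2603 shift=14 [end]
Varint 1: bytes[0:2] = AB 14 -> value 2603 (2 byte(s))
  byte[2]=0xFF cont=1 payload=0x7F=127: acc |= 127<<0 -> acc=127 shift=7
  byte[3]=0x0C cont=0 payload=0x0C=12: acc |= 12<<7 -> acc=1663 shift=14 [end]
Varint 2: bytes[2:4] = FF 0C -> value 1663 (2 byte(s))
  byte[4]=0xC6 cont=1 payload=0x46=70: acc |= 70<<0 -> acc=70 shift=7
  byte[5]=0x54 cont=0 payload=0x54=84: acc |= 84<<7 -> acc=10822 shift=14 [end]
Varint 3: bytes[4:6] = C6 54 -> value 10822 (2 byte(s))
  byte[6]=0xDF cont=1 payload=0x5F=95: acc |= 95<<0 -> acc=95 shift=7
  byte[7]=0x69 cont=0 payload=0x69=105: acc |= 105<<7 -> acc=13535 shift=14 [end]
Varint 4: bytes[6:8] = DF 69 -> value 13535 (2 byte(s))
  byte[8]=0xDD cont=1 payload=0x5D=93: acc |= 93<<0 -> acc=93 shift=7
  byte[9]=0xF4 cont=1 payload=0x74=116: acc |= 116<<7 -> acc=14941 shift=14
  byte[10]=0x2E cont=0 payload=0x2E=46: acc |= 46<<14 -> acc=768605 shift=21 [end]
Varint 5: bytes[8:11] = DD F4 2E -> value 768605 (3 byte(s))
  byte[11]=0x64 cont=0 payload=0x64=100: acc |= 100<<0 -> acc=100 shift=7 [end]
Varint 6: bytes[11:12] = 64 -> value 100 (1 byte(s))
  byte[12]=0xB2 cont=1 payload=0x32=50: acc |= 50<<0 -> acc=50 shift=7
  byte[13]=0x79 cont=0 payload=0x79=121: acc |= 121<<7 -> acc=15538 shift=14 [end]
Varint 7: bytes[12:14] = B2 79 -> value 15538 (2 byte(s))

Answer: 12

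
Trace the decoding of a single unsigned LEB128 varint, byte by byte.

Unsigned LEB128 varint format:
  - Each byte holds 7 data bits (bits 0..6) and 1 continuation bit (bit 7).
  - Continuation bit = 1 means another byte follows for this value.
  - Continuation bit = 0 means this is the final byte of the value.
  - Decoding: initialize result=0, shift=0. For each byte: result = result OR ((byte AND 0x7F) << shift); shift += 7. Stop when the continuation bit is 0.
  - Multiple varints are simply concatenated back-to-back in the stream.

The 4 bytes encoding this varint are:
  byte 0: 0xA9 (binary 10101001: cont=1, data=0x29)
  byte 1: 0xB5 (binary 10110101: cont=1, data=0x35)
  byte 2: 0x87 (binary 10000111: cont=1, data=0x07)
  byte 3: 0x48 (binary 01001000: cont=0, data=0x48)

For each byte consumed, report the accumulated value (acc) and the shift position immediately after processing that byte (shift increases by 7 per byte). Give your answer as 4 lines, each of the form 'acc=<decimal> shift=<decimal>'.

Answer: acc=41 shift=7
acc=6825 shift=14
acc=121513 shift=21
acc=151116457 shift=28

Derivation:
byte 0=0xA9: payload=0x29=41, contrib = 41<<0 = 41; acc -> 41, shift -> 7
byte 1=0xB5: payload=0x35=53, contrib = 53<<7 = 6784; acc -> 6825, shift -> 14
byte 2=0x87: payload=0x07=7, contrib = 7<<14 = 114688; acc -> 121513, shift -> 21
byte 3=0x48: payload=0x48=72, contrib = 72<<21 = 150994944; acc -> 151116457, shift -> 28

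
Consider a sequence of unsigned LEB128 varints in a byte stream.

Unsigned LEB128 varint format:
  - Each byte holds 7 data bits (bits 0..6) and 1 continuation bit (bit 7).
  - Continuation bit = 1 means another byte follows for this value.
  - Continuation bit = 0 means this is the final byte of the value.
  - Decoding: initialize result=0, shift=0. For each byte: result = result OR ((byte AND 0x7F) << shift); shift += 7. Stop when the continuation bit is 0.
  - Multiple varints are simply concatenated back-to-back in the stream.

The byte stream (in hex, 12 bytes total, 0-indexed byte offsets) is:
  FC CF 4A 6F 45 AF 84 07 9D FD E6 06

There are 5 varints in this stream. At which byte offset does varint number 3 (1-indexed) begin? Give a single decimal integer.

  byte[0]=0xFC cont=1 payload=0x7C=124: acc |= 124<<0 -> acc=124 shift=7
  byte[1]=0xCF cont=1 payload=0x4F=79: acc |= 79<<7 -> acc=10236 shift=14
  byte[2]=0x4A cont=0 payload=0x4A=74: acc |= 74<<14 -> acc=1222652 shift=21 [end]
Varint 1: bytes[0:3] = FC CF 4A -> value 1222652 (3 byte(s))
  byte[3]=0x6F cont=0 payload=0x6F=111: acc |= 111<<0 -> acc=111 shift=7 [end]
Varint 2: bytes[3:4] = 6F -> value 111 (1 byte(s))
  byte[4]=0x45 cont=0 payload=0x45=69: acc |= 69<<0 -> acc=69 shift=7 [end]
Varint 3: bytes[4:5] = 45 -> value 69 (1 byte(s))
  byte[5]=0xAF cont=1 payload=0x2F=47: acc |= 47<<0 -> acc=47 shift=7
  byte[6]=0x84 cont=1 payload=0x04=4: acc |= 4<<7 -> acc=559 shift=14
  byte[7]=0x07 cont=0 payload=0x07=7: acc |= 7<<14 -> acc=115247 shift=21 [end]
Varint 4: bytes[5:8] = AF 84 07 -> value 115247 (3 byte(s))
  byte[8]=0x9D cont=1 payload=0x1D=29: acc |= 29<<0 -> acc=29 shift=7
  byte[9]=0xFD cont=1 payload=0x7D=125: acc |= 125<<7 -> acc=16029 shift=14
  byte[10]=0xE6 cont=1 payload=0x66=102: acc |= 102<<14 -> acc=1687197 shift=21
  byte[11]=0x06 cont=0 payload=0x06=6: acc |= 6<<21 -> acc=14270109 shift=28 [end]
Varint 5: bytes[8:12] = 9D FD E6 06 -> value 14270109 (4 byte(s))

Answer: 4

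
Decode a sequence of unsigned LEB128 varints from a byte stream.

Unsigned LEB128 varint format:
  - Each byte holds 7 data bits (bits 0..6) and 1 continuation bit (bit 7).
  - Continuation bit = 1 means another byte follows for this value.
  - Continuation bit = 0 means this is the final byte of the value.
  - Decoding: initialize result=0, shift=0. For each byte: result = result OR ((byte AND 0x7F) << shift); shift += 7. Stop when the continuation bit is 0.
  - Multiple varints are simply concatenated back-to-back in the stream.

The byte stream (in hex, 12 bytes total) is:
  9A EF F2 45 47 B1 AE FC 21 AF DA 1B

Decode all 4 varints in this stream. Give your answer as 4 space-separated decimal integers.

  byte[0]=0x9A cont=1 payload=0x1A=26: acc |= 26<<0 -> acc=26 shift=7
  byte[1]=0xEF cont=1 payload=0x6F=111: acc |= 111<<7 -> acc=14234 shift=14
  byte[2]=0xF2 cont=1 payload=0x72=114: acc |= 114<<14 -> acc=1882010 shift=21
  byte[3]=0x45 cont=0 payload=0x45=69: acc |= 69<<21 -> acc=146585498 shift=28 [end]
Varint 1: bytes[0:4] = 9A EF F2 45 -> value 146585498 (4 byte(s))
  byte[4]=0x47 cont=0 payload=0x47=71: acc |= 71<<0 -> acc=71 shift=7 [end]
Varint 2: bytes[4:5] = 47 -> value 71 (1 byte(s))
  byte[5]=0xB1 cont=1 payload=0x31=49: acc |= 49<<0 -> acc=49 shift=7
  byte[6]=0xAE cont=1 payload=0x2E=46: acc |= 46<<7 -> acc=5937 shift=14
  byte[7]=0xFC cont=1 payload=0x7C=124: acc |= 124<<14 -> acc=2037553 shift=21
  byte[8]=0x21 cont=0 payload=0x21=33: acc |= 33<<21 -> acc=71243569 shift=28 [end]
Varint 3: bytes[5:9] = B1 AE FC 21 -> value 71243569 (4 byte(s))
  byte[9]=0xAF cont=1 payload=0x2F=47: acc |= 47<<0 -> acc=47 shift=7
  byte[10]=0xDA cont=1 payload=0x5A=90: acc |= 90<<7 -> acc=11567 shift=14
  byte[11]=0x1B cont=0 payload=0x1B=27: acc |= 27<<14 -> acc=453935 shift=21 [end]
Varint 4: bytes[9:12] = AF DA 1B -> value 453935 (3 byte(s))

Answer: 146585498 71 71243569 453935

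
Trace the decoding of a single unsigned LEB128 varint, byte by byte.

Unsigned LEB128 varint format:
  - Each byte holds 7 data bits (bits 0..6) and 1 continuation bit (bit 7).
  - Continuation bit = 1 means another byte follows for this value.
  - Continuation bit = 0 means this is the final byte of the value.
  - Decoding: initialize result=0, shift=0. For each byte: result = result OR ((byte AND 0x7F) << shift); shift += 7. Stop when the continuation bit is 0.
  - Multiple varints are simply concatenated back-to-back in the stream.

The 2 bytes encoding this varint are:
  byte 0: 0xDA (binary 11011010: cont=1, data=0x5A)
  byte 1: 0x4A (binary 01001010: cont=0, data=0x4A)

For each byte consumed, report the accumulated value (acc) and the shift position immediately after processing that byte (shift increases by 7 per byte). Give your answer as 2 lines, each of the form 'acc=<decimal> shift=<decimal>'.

byte 0=0xDA: payload=0x5A=90, contrib = 90<<0 = 90; acc -> 90, shift -> 7
byte 1=0x4A: payload=0x4A=74, contrib = 74<<7 = 9472; acc -> 9562, shift -> 14

Answer: acc=90 shift=7
acc=9562 shift=14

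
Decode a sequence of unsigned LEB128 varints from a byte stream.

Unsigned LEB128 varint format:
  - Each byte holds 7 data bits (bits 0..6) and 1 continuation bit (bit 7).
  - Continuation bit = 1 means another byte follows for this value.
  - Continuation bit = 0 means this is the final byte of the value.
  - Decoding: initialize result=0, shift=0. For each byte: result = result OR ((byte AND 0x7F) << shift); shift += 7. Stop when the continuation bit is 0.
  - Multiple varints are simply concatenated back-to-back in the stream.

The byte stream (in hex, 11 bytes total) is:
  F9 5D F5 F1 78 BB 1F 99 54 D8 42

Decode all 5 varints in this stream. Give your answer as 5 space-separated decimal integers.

  byte[0]=0xF9 cont=1 payload=0x79=121: acc |= 121<<0 -> acc=121 shift=7
  byte[1]=0x5D cont=0 payload=0x5D=93: acc |= 93<<7 -> acc=12025 shift=14 [end]
Varint 1: bytes[0:2] = F9 5D -> value 12025 (2 byte(s))
  byte[2]=0xF5 cont=1 payload=0x75=117: acc |= 117<<0 -> acc=117 shift=7
  byte[3]=0xF1 cont=1 payload=0x71=113: acc |= 113<<7 -> acc=14581 shift=14
  byte[4]=0x78 cont=0 payload=0x78=120: acc |= 120<<14 -> acc=1980661 shift=21 [end]
Varint 2: bytes[2:5] = F5 F1 78 -> value 1980661 (3 byte(s))
  byte[5]=0xBB cont=1 payload=0x3B=59: acc |= 59<<0 -> acc=59 shift=7
  byte[6]=0x1F cont=0 payload=0x1F=31: acc |= 31<<7 -> acc=4027 shift=14 [end]
Varint 3: bytes[5:7] = BB 1F -> value 4027 (2 byte(s))
  byte[7]=0x99 cont=1 payload=0x19=25: acc |= 25<<0 -> acc=25 shift=7
  byte[8]=0x54 cont=0 payload=0x54=84: acc |= 84<<7 -> acc=10777 shift=14 [end]
Varint 4: bytes[7:9] = 99 54 -> value 10777 (2 byte(s))
  byte[9]=0xD8 cont=1 payload=0x58=88: acc |= 88<<0 -> acc=88 shift=7
  byte[10]=0x42 cont=0 payload=0x42=66: acc |= 66<<7 -> acc=8536 shift=14 [end]
Varint 5: bytes[9:11] = D8 42 -> value 8536 (2 byte(s))

Answer: 12025 1980661 4027 10777 8536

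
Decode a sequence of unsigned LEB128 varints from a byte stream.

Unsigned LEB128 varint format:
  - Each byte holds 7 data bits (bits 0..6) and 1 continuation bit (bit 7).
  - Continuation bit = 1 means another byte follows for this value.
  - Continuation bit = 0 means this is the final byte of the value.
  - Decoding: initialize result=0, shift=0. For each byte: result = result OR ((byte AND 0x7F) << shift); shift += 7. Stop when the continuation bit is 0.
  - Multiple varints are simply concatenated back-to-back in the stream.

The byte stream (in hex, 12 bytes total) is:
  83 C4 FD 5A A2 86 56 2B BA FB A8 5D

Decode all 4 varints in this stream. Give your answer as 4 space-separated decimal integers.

  byte[0]=0x83 cont=1 payload=0x03=3: acc |= 3<<0 -> acc=3 shift=7
  byte[1]=0xC4 cont=1 payload=0x44=68: acc |= 68<<7 -> acc=8707 shift=14
  byte[2]=0xFD cont=1 payload=0x7D=125: acc |= 125<<14 -> acc=2056707 shift=21
  byte[3]=0x5A cont=0 payload=0x5A=90: acc |= 90<<21 -> acc=190800387 shift=28 [end]
Varint 1: bytes[0:4] = 83 C4 FD 5A -> value 190800387 (4 byte(s))
  byte[4]=0xA2 cont=1 payload=0x22=34: acc |= 34<<0 -> acc=34 shift=7
  byte[5]=0x86 cont=1 payload=0x06=6: acc |= 6<<7 -> acc=802 shift=14
  byte[6]=0x56 cont=0 payload=0x56=86: acc |= 86<<14 -> acc=1409826 shift=21 [end]
Varint 2: bytes[4:7] = A2 86 56 -> value 1409826 (3 byte(s))
  byte[7]=0x2B cont=0 payload=0x2B=43: acc |= 43<<0 -> acc=43 shift=7 [end]
Varint 3: bytes[7:8] = 2B -> value 43 (1 byte(s))
  byte[8]=0xBA cont=1 payload=0x3A=58: acc |= 58<<0 -> acc=58 shift=7
  byte[9]=0xFB cont=1 payload=0x7B=123: acc |= 123<<7 -> acc=15802 shift=14
  byte[10]=0xA8 cont=1 payload=0x28=40: acc |= 40<<14 -> acc=671162 shift=21
  byte[11]=0x5D cont=0 payload=0x5D=93: acc |= 93<<21 -> acc=195706298 shift=28 [end]
Varint 4: bytes[8:12] = BA FB A8 5D -> value 195706298 (4 byte(s))

Answer: 190800387 1409826 43 195706298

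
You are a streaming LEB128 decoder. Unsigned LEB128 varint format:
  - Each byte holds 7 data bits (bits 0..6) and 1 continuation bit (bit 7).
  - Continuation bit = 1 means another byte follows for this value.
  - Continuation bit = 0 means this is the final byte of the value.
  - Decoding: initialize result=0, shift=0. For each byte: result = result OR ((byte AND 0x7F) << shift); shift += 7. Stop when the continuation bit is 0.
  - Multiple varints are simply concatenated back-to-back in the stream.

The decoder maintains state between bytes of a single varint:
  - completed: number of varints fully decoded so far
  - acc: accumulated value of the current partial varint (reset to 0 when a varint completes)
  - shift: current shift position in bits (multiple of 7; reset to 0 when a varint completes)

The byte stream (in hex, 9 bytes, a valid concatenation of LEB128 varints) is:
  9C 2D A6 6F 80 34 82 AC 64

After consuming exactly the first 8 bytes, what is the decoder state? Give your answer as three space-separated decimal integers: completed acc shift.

byte[0]=0x9C cont=1 payload=0x1C: acc |= 28<<0 -> completed=0 acc=28 shift=7
byte[1]=0x2D cont=0 payload=0x2D: varint #1 complete (value=5788); reset -> completed=1 acc=0 shift=0
byte[2]=0xA6 cont=1 payload=0x26: acc |= 38<<0 -> completed=1 acc=38 shift=7
byte[3]=0x6F cont=0 payload=0x6F: varint #2 complete (value=14246); reset -> completed=2 acc=0 shift=0
byte[4]=0x80 cont=1 payload=0x00: acc |= 0<<0 -> completed=2 acc=0 shift=7
byte[5]=0x34 cont=0 payload=0x34: varint #3 complete (value=6656); reset -> completed=3 acc=0 shift=0
byte[6]=0x82 cont=1 payload=0x02: acc |= 2<<0 -> completed=3 acc=2 shift=7
byte[7]=0xAC cont=1 payload=0x2C: acc |= 44<<7 -> completed=3 acc=5634 shift=14

Answer: 3 5634 14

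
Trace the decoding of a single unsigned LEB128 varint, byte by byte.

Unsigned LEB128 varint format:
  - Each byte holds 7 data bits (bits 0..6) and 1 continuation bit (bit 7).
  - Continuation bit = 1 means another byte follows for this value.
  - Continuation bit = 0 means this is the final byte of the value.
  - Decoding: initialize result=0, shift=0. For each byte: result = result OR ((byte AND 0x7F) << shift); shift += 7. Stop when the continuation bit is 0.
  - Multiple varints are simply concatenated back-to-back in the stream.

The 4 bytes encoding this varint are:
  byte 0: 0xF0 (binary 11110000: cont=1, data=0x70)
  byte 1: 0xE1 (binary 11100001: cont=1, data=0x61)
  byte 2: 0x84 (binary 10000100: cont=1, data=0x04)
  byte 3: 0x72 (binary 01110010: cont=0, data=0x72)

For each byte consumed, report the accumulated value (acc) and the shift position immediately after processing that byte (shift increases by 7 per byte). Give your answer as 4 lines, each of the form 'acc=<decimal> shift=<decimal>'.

byte 0=0xF0: payload=0x70=112, contrib = 112<<0 = 112; acc -> 112, shift -> 7
byte 1=0xE1: payload=0x61=97, contrib = 97<<7 = 12416; acc -> 12528, shift -> 14
byte 2=0x84: payload=0x04=4, contrib = 4<<14 = 65536; acc -> 78064, shift -> 21
byte 3=0x72: payload=0x72=114, contrib = 114<<21 = 239075328; acc -> 239153392, shift -> 28

Answer: acc=112 shift=7
acc=12528 shift=14
acc=78064 shift=21
acc=239153392 shift=28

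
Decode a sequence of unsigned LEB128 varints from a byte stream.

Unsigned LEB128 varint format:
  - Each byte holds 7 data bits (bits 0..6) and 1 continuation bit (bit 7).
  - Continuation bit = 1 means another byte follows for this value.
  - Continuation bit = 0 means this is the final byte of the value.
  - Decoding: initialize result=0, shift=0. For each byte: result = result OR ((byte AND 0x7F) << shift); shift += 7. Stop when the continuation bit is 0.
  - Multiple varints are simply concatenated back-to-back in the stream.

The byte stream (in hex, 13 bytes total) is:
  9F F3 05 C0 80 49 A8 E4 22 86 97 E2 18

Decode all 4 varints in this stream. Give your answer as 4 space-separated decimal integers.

Answer: 96671 1196096 569896 51940230

Derivation:
  byte[0]=0x9F cont=1 payload=0x1F=31: acc |= 31<<0 -> acc=31 shift=7
  byte[1]=0xF3 cont=1 payload=0x73=115: acc |= 115<<7 -> acc=14751 shift=14
  byte[2]=0x05 cont=0 payload=0x05=5: acc |= 5<<14 -> acc=96671 shift=21 [end]
Varint 1: bytes[0:3] = 9F F3 05 -> value 96671 (3 byte(s))
  byte[3]=0xC0 cont=1 payload=0x40=64: acc |= 64<<0 -> acc=64 shift=7
  byte[4]=0x80 cont=1 payload=0x00=0: acc |= 0<<7 -> acc=64 shift=14
  byte[5]=0x49 cont=0 payload=0x49=73: acc |= 73<<14 -> acc=1196096 shift=21 [end]
Varint 2: bytes[3:6] = C0 80 49 -> value 1196096 (3 byte(s))
  byte[6]=0xA8 cont=1 payload=0x28=40: acc |= 40<<0 -> acc=40 shift=7
  byte[7]=0xE4 cont=1 payload=0x64=100: acc |= 100<<7 -> acc=12840 shift=14
  byte[8]=0x22 cont=0 payload=0x22=34: acc |= 34<<14 -> acc=569896 shift=21 [end]
Varint 3: bytes[6:9] = A8 E4 22 -> value 569896 (3 byte(s))
  byte[9]=0x86 cont=1 payload=0x06=6: acc |= 6<<0 -> acc=6 shift=7
  byte[10]=0x97 cont=1 payload=0x17=23: acc |= 23<<7 -> acc=2950 shift=14
  byte[11]=0xE2 cont=1 payload=0x62=98: acc |= 98<<14 -> acc=1608582 shift=21
  byte[12]=0x18 cont=0 payload=0x18=24: acc |= 24<<21 -> acc=51940230 shift=28 [end]
Varint 4: bytes[9:13] = 86 97 E2 18 -> value 51940230 (4 byte(s))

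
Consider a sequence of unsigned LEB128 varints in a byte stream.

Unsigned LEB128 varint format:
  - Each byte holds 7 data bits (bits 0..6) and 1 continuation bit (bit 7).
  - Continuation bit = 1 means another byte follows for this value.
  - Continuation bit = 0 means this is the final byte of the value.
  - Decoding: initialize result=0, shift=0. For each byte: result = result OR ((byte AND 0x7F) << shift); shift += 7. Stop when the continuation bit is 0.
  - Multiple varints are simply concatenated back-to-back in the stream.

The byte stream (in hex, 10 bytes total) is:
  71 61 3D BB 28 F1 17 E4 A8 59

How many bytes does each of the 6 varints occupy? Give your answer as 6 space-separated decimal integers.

  byte[0]=0x71 cont=0 payload=0x71=113: acc |= 113<<0 -> acc=113 shift=7 [end]
Varint 1: bytes[0:1] = 71 -> value 113 (1 byte(s))
  byte[1]=0x61 cont=0 payload=0x61=97: acc |= 97<<0 -> acc=97 shift=7 [end]
Varint 2: bytes[1:2] = 61 -> value 97 (1 byte(s))
  byte[2]=0x3D cont=0 payload=0x3D=61: acc |= 61<<0 -> acc=61 shift=7 [end]
Varint 3: bytes[2:3] = 3D -> value 61 (1 byte(s))
  byte[3]=0xBB cont=1 payload=0x3B=59: acc |= 59<<0 -> acc=59 shift=7
  byte[4]=0x28 cont=0 payload=0x28=40: acc |= 40<<7 -> acc=5179 shift=14 [end]
Varint 4: bytes[3:5] = BB 28 -> value 5179 (2 byte(s))
  byte[5]=0xF1 cont=1 payload=0x71=113: acc |= 113<<0 -> acc=113 shift=7
  byte[6]=0x17 cont=0 payload=0x17=23: acc |= 23<<7 -> acc=3057 shift=14 [end]
Varint 5: bytes[5:7] = F1 17 -> value 3057 (2 byte(s))
  byte[7]=0xE4 cont=1 payload=0x64=100: acc |= 100<<0 -> acc=100 shift=7
  byte[8]=0xA8 cont=1 payload=0x28=40: acc |= 40<<7 -> acc=5220 shift=14
  byte[9]=0x59 cont=0 payload=0x59=89: acc |= 89<<14 -> acc=1463396 shift=21 [end]
Varint 6: bytes[7:10] = E4 A8 59 -> value 1463396 (3 byte(s))

Answer: 1 1 1 2 2 3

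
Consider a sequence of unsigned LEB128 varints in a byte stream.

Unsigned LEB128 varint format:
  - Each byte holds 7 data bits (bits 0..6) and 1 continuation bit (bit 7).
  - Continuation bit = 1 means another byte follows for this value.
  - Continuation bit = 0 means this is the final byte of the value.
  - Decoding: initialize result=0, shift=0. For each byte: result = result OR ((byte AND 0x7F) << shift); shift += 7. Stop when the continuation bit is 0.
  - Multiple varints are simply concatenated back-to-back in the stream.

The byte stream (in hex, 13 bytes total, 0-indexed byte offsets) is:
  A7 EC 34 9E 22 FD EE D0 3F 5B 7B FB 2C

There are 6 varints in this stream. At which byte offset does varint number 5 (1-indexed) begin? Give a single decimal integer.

Answer: 10

Derivation:
  byte[0]=0xA7 cont=1 payload=0x27=39: acc |= 39<<0 -> acc=39 shift=7
  byte[1]=0xEC cont=1 payload=0x6C=108: acc |= 108<<7 -> acc=13863 shift=14
  byte[2]=0x34 cont=0 payload=0x34=52: acc |= 52<<14 -> acc=865831 shift=21 [end]
Varint 1: bytes[0:3] = A7 EC 34 -> value 865831 (3 byte(s))
  byte[3]=0x9E cont=1 payload=0x1E=30: acc |= 30<<0 -> acc=30 shift=7
  byte[4]=0x22 cont=0 payload=0x22=34: acc |= 34<<7 -> acc=4382 shift=14 [end]
Varint 2: bytes[3:5] = 9E 22 -> value 4382 (2 byte(s))
  byte[5]=0xFD cont=1 payload=0x7D=125: acc |= 125<<0 -> acc=125 shift=7
  byte[6]=0xEE cont=1 payload=0x6E=110: acc |= 110<<7 -> acc=14205 shift=14
  byte[7]=0xD0 cont=1 payload=0x50=80: acc |= 80<<14 -> acc=1324925 shift=21
  byte[8]=0x3F cont=0 payload=0x3F=63: acc |= 63<<21 -> acc=133445501 shift=28 [end]
Varint 3: bytes[5:9] = FD EE D0 3F -> value 133445501 (4 byte(s))
  byte[9]=0x5B cont=0 payload=0x5B=91: acc |= 91<<0 -> acc=91 shift=7 [end]
Varint 4: bytes[9:10] = 5B -> value 91 (1 byte(s))
  byte[10]=0x7B cont=0 payload=0x7B=123: acc |= 123<<0 -> acc=123 shift=7 [end]
Varint 5: bytes[10:11] = 7B -> value 123 (1 byte(s))
  byte[11]=0xFB cont=1 payload=0x7B=123: acc |= 123<<0 -> acc=123 shift=7
  byte[12]=0x2C cont=0 payload=0x2C=44: acc |= 44<<7 -> acc=5755 shift=14 [end]
Varint 6: bytes[11:13] = FB 2C -> value 5755 (2 byte(s))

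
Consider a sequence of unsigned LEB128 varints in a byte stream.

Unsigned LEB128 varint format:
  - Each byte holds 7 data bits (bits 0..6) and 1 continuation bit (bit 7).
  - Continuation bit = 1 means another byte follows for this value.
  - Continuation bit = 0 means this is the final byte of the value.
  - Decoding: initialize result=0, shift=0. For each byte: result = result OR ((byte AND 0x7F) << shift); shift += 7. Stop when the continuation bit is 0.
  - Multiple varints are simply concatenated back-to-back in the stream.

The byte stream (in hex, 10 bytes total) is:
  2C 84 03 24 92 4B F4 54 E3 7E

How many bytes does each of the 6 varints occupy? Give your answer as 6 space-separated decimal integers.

  byte[0]=0x2C cont=0 payload=0x2C=44: acc |= 44<<0 -> acc=44 shift=7 [end]
Varint 1: bytes[0:1] = 2C -> value 44 (1 byte(s))
  byte[1]=0x84 cont=1 payload=0x04=4: acc |= 4<<0 -> acc=4 shift=7
  byte[2]=0x03 cont=0 payload=0x03=3: acc |= 3<<7 -> acc=388 shift=14 [end]
Varint 2: bytes[1:3] = 84 03 -> value 388 (2 byte(s))
  byte[3]=0x24 cont=0 payload=0x24=36: acc |= 36<<0 -> acc=36 shift=7 [end]
Varint 3: bytes[3:4] = 24 -> value 36 (1 byte(s))
  byte[4]=0x92 cont=1 payload=0x12=18: acc |= 18<<0 -> acc=18 shift=7
  byte[5]=0x4B cont=0 payload=0x4B=75: acc |= 75<<7 -> acc=9618 shift=14 [end]
Varint 4: bytes[4:6] = 92 4B -> value 9618 (2 byte(s))
  byte[6]=0xF4 cont=1 payload=0x74=116: acc |= 116<<0 -> acc=116 shift=7
  byte[7]=0x54 cont=0 payload=0x54=84: acc |= 84<<7 -> acc=10868 shift=14 [end]
Varint 5: bytes[6:8] = F4 54 -> value 10868 (2 byte(s))
  byte[8]=0xE3 cont=1 payload=0x63=99: acc |= 99<<0 -> acc=99 shift=7
  byte[9]=0x7E cont=0 payload=0x7E=126: acc |= 126<<7 -> acc=16227 shift=14 [end]
Varint 6: bytes[8:10] = E3 7E -> value 16227 (2 byte(s))

Answer: 1 2 1 2 2 2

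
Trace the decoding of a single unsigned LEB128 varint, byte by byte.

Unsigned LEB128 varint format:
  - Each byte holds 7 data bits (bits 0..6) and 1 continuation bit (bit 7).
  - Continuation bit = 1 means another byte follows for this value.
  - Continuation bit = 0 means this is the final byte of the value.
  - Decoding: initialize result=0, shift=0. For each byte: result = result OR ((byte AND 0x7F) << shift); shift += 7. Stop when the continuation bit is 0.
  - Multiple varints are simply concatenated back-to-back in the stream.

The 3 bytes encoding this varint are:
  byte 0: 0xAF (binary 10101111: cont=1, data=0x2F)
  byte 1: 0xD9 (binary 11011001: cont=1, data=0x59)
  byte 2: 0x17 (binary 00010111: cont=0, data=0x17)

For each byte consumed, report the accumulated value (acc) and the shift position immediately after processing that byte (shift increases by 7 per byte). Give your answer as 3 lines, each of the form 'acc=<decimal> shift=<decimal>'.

byte 0=0xAF: payload=0x2F=47, contrib = 47<<0 = 47; acc -> 47, shift -> 7
byte 1=0xD9: payload=0x59=89, contrib = 89<<7 = 11392; acc -> 11439, shift -> 14
byte 2=0x17: payload=0x17=23, contrib = 23<<14 = 376832; acc -> 388271, shift -> 21

Answer: acc=47 shift=7
acc=11439 shift=14
acc=388271 shift=21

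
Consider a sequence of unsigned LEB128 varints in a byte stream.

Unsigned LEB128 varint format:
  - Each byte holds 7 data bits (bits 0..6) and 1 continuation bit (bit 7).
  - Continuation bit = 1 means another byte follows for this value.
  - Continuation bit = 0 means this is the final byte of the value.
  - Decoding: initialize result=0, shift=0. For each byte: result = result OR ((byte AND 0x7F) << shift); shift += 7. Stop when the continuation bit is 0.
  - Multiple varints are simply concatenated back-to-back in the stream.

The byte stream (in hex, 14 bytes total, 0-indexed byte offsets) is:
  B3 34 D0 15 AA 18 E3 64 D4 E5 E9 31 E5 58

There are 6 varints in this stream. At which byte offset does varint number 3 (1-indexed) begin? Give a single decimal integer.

Answer: 4

Derivation:
  byte[0]=0xB3 cont=1 payload=0x33=51: acc |= 51<<0 -> acc=51 shift=7
  byte[1]=0x34 cont=0 payload=0x34=52: acc |= 52<<7 -> acc=6707 shift=14 [end]
Varint 1: bytes[0:2] = B3 34 -> value 6707 (2 byte(s))
  byte[2]=0xD0 cont=1 payload=0x50=80: acc |= 80<<0 -> acc=80 shift=7
  byte[3]=0x15 cont=0 payload=0x15=21: acc |= 21<<7 -> acc=2768 shift=14 [end]
Varint 2: bytes[2:4] = D0 15 -> value 2768 (2 byte(s))
  byte[4]=0xAA cont=1 payload=0x2A=42: acc |= 42<<0 -> acc=42 shift=7
  byte[5]=0x18 cont=0 payload=0x18=24: acc |= 24<<7 -> acc=3114 shift=14 [end]
Varint 3: bytes[4:6] = AA 18 -> value 3114 (2 byte(s))
  byte[6]=0xE3 cont=1 payload=0x63=99: acc |= 99<<0 -> acc=99 shift=7
  byte[7]=0x64 cont=0 payload=0x64=100: acc |= 100<<7 -> acc=12899 shift=14 [end]
Varint 4: bytes[6:8] = E3 64 -> value 12899 (2 byte(s))
  byte[8]=0xD4 cont=1 payload=0x54=84: acc |= 84<<0 -> acc=84 shift=7
  byte[9]=0xE5 cont=1 payload=0x65=101: acc |= 101<<7 -> acc=13012 shift=14
  byte[10]=0xE9 cont=1 payload=0x69=105: acc |= 105<<14 -> acc=1733332 shift=21
  byte[11]=0x31 cont=0 payload=0x31=49: acc |= 49<<21 -> acc=104493780 shift=28 [end]
Varint 5: bytes[8:12] = D4 E5 E9 31 -> value 104493780 (4 byte(s))
  byte[12]=0xE5 cont=1 payload=0x65=101: acc |= 101<<0 -> acc=101 shift=7
  byte[13]=0x58 cont=0 payload=0x58=88: acc |= 88<<7 -> acc=11365 shift=14 [end]
Varint 6: bytes[12:14] = E5 58 -> value 11365 (2 byte(s))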